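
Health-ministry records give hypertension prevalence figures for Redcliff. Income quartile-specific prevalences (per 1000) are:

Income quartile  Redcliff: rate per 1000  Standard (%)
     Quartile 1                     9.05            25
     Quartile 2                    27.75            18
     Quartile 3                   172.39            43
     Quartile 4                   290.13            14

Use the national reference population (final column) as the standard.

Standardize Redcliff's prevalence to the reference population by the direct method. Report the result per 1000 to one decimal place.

Standard weights: 0.25, 0.18, 0.43, 0.14.
Standardized rate: 0.2500×9.05 + 0.1800×27.75 + 0.4300×172.39 + 0.1400×290.13 = 122.0034 per 1000.

122.0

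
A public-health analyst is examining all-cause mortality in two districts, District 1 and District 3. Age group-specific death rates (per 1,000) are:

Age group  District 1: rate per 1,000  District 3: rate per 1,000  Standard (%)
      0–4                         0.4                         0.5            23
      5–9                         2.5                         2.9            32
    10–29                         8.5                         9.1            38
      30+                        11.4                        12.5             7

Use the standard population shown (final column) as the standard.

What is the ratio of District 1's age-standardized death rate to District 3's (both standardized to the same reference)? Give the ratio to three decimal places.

0.915

Standard weights: 0.23, 0.32, 0.38, 0.07.
District 1: 0.2300×0.4 + 0.3200×2.5 + 0.3800×8.5 + 0.0700×11.4 = 4.9200 per 1,000.
District 3: 0.2300×0.5 + 0.3200×2.9 + 0.3800×9.1 + 0.0700×12.5 = 5.3760 per 1,000.
Ratio = 4.9200 ÷ 5.3760 = 0.91518.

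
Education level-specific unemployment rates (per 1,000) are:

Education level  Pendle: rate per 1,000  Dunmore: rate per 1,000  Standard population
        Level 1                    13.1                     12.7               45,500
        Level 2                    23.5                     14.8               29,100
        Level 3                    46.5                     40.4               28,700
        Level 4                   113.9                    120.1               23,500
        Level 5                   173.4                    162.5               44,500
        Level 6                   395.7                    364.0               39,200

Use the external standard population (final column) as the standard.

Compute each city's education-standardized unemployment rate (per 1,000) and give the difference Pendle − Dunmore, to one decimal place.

Standard total = 210,500; weights = 0.2162, 0.1382, 0.1363, 0.1116, 0.2114, 0.1862.
Pendle: 0.2162×13.1 + 0.1382×23.5 + 0.1363×46.5 + 0.1116×113.9 + 0.2114×173.4 + 0.1862×395.7 = 135.4814 per 1,000.
Dunmore: 0.2162×12.7 + 0.1382×14.8 + 0.1363×40.4 + 0.1116×120.1 + 0.2114×162.5 + 0.1862×364.0 = 125.8452 per 1,000.
Difference = 135.4814 − 125.8452 = 9.6362.

9.6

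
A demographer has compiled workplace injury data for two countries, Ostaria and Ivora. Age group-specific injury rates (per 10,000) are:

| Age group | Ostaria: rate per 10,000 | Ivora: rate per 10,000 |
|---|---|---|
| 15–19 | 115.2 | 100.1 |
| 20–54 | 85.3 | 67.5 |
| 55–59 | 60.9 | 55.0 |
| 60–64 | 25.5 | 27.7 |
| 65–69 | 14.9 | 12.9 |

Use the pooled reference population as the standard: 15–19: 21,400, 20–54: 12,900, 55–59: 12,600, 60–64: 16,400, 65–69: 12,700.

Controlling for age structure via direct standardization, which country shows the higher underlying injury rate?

Ostaria

Standard total = 76,000; weights = 0.2816, 0.1697, 0.1658, 0.2158, 0.1671.
Ostaria: 0.2816×115.2 + 0.1697×85.3 + 0.1658×60.9 + 0.2158×25.5 + 0.1671×14.9 = 65.0055 per 10,000.
Ivora: 0.2816×100.1 + 0.1697×67.5 + 0.1658×55.0 + 0.2158×27.7 + 0.1671×12.9 = 56.8947 per 10,000.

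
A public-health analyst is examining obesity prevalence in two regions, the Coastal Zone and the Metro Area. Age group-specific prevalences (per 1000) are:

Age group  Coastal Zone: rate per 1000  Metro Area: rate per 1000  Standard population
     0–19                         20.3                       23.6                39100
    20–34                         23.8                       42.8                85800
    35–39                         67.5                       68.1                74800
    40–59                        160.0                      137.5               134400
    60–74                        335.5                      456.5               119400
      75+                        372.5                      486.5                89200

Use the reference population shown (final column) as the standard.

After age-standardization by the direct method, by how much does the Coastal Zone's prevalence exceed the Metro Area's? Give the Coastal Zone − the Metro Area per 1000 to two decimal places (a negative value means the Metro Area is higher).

-43.11

Standard total = 542700; weights = 0.0720, 0.1581, 0.1378, 0.2477, 0.2200, 0.1644.
The Coastal Zone: 0.0720×20.3 + 0.1581×23.8 + 0.1378×67.5 + 0.2477×160.0 + 0.2200×335.5 + 0.1644×372.5 = 189.1919 per 1000.
The Metro Area: 0.0720×23.6 + 0.1581×42.8 + 0.1378×68.1 + 0.2477×137.5 + 0.2200×456.5 + 0.1644×486.5 = 232.3029 per 1000.
Difference = 189.1919 − 232.3029 = -43.1109.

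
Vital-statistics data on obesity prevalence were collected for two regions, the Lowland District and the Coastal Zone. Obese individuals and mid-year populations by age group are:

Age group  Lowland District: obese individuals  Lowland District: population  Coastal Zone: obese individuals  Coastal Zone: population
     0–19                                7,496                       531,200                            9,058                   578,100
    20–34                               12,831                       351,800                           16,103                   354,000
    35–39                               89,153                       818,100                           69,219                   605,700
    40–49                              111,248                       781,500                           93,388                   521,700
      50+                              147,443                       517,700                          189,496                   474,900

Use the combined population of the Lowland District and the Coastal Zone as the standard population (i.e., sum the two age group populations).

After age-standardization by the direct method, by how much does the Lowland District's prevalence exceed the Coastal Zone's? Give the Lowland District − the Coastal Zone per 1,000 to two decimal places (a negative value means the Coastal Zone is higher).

Age-specific rates per 1,000 for the Lowland District: 14.111, 36.472, 108.976, 142.352, 284.804.
For the Coastal Zone: 15.669, 45.489, 114.279, 179.007, 399.023.
Combined standard total = 5,534,700; weights = 0.2004, 0.1275, 0.2572, 0.2355, 0.1793.
The Lowland District: 0.2004×14.111 + 0.1275×36.472 + 0.2572×108.976 + 0.2355×142.352 + 0.1793×284.804 = 120.1086 per 1,000.
The Coastal Zone: 0.2004×15.669 + 0.1275×45.489 + 0.2572×114.279 + 0.2355×179.007 + 0.1793×399.023 = 152.0498 per 1,000.
Difference = 120.1086 − 152.0498 = -31.9412.

-31.94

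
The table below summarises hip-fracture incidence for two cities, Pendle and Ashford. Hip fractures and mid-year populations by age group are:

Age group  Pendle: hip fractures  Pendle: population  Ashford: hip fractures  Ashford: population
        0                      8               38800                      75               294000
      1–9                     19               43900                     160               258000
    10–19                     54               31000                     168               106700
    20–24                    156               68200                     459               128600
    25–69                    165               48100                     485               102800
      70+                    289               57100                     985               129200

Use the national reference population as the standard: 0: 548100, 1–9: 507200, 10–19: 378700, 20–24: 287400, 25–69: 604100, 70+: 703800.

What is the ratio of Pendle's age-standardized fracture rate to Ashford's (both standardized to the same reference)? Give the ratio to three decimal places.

0.708

Age-specific rates per 100000 for Pendle: 20.62, 43.28, 174.19, 228.74, 343.04, 506.13.
For Ashford: 25.51, 62.02, 157.45, 356.92, 471.79, 762.38.
Standard total = 3029300; weights = 0.1809, 0.1674, 0.1250, 0.0949, 0.1994, 0.2323.
Pendle: 0.1809×20.62 + 0.1674×43.28 + 0.1250×174.19 + 0.0949×228.74 + 0.1994×343.04 + 0.2323×506.13 = 240.4519 per 100000.
Ashford: 0.1809×25.51 + 0.1674×62.02 + 0.1250×157.45 + 0.0949×356.92 + 0.1994×471.79 + 0.2323×762.38 = 339.7538 per 100000.
Ratio = 240.4519 ÷ 339.7538 = 0.70772.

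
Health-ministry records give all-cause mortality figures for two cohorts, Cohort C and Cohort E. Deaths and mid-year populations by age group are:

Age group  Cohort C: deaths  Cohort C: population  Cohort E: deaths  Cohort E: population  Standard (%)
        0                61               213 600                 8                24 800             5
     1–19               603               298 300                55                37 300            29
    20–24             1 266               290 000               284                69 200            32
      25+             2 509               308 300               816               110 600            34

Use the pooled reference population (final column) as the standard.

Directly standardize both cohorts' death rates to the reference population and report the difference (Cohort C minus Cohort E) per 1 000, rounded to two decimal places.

Age-specific rates per 1 000 for Cohort C: 0.286, 2.021, 4.366, 8.138.
For Cohort E: 0.323, 1.475, 4.104, 7.378.
Standard weights: 0.05, 0.29, 0.32, 0.34.
Cohort C: 0.0500×0.286 + 0.2900×2.021 + 0.3200×4.366 + 0.3400×8.138 = 4.7644 per 1 000.
Cohort E: 0.0500×0.323 + 0.2900×1.475 + 0.3200×4.104 + 0.3400×7.378 = 4.2655 per 1 000.
Difference = 4.7644 − 4.2655 = 0.4989.

0.50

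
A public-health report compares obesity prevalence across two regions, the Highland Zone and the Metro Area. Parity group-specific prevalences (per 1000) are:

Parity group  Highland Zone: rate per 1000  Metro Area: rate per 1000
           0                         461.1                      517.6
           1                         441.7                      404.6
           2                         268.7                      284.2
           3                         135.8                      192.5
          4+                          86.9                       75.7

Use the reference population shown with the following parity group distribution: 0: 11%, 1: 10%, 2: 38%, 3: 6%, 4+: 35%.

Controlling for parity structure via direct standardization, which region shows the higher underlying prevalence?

Metro Area

Standard weights: 0.11, 0.10, 0.38, 0.06, 0.35.
The Highland Zone: 0.1100×461.1 + 0.1000×441.7 + 0.3800×268.7 + 0.0600×135.8 + 0.3500×86.9 = 235.5600 per 1000.
The Metro Area: 0.1100×517.6 + 0.1000×404.6 + 0.3800×284.2 + 0.0600×192.5 + 0.3500×75.7 = 243.4370 per 1000.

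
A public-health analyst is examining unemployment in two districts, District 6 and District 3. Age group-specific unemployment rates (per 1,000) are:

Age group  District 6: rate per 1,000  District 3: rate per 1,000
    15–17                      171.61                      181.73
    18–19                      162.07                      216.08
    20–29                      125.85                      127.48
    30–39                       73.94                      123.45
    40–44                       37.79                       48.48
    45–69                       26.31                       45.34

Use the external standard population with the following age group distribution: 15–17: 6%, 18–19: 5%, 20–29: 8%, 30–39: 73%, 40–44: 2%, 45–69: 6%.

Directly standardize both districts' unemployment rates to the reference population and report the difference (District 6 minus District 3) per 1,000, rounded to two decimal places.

Standard weights: 0.06, 0.05, 0.08, 0.73, 0.02, 0.06.
District 6: 0.0600×171.61 + 0.0500×162.07 + 0.0800×125.85 + 0.7300×73.94 + 0.0200×37.79 + 0.0600×26.31 = 84.7787 per 1,000.
District 3: 0.0600×181.73 + 0.0500×216.08 + 0.0800×127.48 + 0.7300×123.45 + 0.0200×48.48 + 0.0600×45.34 = 125.7147 per 1,000.
Difference = 84.7787 − 125.7147 = -40.9360.

-40.94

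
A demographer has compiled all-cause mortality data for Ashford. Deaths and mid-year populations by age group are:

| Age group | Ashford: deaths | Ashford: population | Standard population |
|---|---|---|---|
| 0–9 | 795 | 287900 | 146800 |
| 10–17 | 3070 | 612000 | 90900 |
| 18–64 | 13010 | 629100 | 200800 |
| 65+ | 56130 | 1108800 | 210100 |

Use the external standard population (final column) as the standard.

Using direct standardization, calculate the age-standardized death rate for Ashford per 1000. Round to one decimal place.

24.1

Age-specific rates per 1000 for Ashford: 2.761, 5.016, 20.680, 50.622.
Standard total = 648600; weights = 0.2263, 0.1401, 0.3096, 0.3239.
Standardized rate: 0.2263×2.761 + 0.1401×5.016 + 0.3096×20.680 + 0.3239×50.622 = 24.1284 per 1000.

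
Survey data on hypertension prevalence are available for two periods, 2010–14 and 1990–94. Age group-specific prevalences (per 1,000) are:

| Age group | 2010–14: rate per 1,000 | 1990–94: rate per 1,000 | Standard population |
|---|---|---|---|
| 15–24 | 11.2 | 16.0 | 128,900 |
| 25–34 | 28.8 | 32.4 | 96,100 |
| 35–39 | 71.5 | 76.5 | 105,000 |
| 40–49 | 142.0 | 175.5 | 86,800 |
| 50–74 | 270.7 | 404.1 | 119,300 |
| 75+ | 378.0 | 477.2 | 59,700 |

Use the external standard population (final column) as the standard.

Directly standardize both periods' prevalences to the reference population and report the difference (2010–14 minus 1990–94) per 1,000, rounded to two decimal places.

Standard total = 595,800; weights = 0.2163, 0.1613, 0.1762, 0.1457, 0.2002, 0.1002.
2010–14: 0.2163×11.2 + 0.1613×28.8 + 0.1762×71.5 + 0.1457×142.0 + 0.2002×270.7 + 0.1002×378.0 = 132.4363 per 1,000.
1990–94: 0.2163×16.0 + 0.1613×32.4 + 0.1762×76.5 + 0.1457×175.5 + 0.2002×404.1 + 0.1002×477.2 = 176.4685 per 1,000.
Difference = 132.4363 − 176.4685 = -44.0321.

-44.03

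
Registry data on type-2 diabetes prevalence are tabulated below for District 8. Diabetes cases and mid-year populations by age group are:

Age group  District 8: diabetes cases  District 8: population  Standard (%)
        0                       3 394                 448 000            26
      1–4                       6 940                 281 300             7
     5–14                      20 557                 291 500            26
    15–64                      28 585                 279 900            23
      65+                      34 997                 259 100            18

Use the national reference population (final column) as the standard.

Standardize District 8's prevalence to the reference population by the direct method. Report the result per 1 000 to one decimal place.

69.8

Age-specific rates per 1 000 for District 8: 7.576, 24.671, 70.521, 102.126, 135.071.
Standard weights: 0.26, 0.07, 0.26, 0.23, 0.18.
Standardized rate: 0.2600×7.576 + 0.0700×24.671 + 0.2600×70.521 + 0.2300×102.126 + 0.1800×135.071 = 69.8341 per 1 000.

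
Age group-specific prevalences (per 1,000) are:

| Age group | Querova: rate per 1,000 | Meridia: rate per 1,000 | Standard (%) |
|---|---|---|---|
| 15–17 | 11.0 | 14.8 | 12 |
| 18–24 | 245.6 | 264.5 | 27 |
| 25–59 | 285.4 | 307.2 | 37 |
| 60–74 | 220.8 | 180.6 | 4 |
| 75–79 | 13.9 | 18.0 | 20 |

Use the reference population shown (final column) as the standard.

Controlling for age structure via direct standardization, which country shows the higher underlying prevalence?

Meridia

Standard weights: 0.12, 0.27, 0.37, 0.04, 0.20.
Querova: 0.1200×11.0 + 0.2700×245.6 + 0.3700×285.4 + 0.0400×220.8 + 0.2000×13.9 = 184.8420 per 1,000.
Meridia: 0.1200×14.8 + 0.2700×264.5 + 0.3700×307.2 + 0.0400×180.6 + 0.2000×18.0 = 197.6790 per 1,000.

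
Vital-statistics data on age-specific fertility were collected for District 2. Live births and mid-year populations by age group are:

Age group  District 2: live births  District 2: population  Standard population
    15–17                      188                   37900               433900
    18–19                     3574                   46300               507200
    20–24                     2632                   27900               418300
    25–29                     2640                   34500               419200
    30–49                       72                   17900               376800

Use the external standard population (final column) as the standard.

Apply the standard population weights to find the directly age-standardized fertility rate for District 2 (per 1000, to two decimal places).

Age-specific rates per 1000 for District 2: 4.960, 77.192, 94.337, 76.522, 4.022.
Standard total = 2155400; weights = 0.2013, 0.2353, 0.1941, 0.1945, 0.1748.
Standardized rate: 0.2013×4.960 + 0.2353×77.192 + 0.1941×94.337 + 0.1945×76.522 + 0.1748×4.022 = 53.0569 per 1000.

53.06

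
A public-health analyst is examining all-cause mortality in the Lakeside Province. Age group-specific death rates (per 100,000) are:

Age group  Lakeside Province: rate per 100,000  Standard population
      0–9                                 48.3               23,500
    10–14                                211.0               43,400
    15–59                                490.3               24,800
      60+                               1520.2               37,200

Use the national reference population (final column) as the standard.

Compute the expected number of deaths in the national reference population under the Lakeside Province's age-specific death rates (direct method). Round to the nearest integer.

Expected deaths = Σ (standard pop × age-specific rate ÷ 100,000)
= 23,500×48.3/100,000 + 43,400×211.0/100,000 + 24,800×490.3/100,000 + 37,200×1520.2/100,000
= 11.35 + 91.57 + 121.59 + 565.51 = 790.03.

790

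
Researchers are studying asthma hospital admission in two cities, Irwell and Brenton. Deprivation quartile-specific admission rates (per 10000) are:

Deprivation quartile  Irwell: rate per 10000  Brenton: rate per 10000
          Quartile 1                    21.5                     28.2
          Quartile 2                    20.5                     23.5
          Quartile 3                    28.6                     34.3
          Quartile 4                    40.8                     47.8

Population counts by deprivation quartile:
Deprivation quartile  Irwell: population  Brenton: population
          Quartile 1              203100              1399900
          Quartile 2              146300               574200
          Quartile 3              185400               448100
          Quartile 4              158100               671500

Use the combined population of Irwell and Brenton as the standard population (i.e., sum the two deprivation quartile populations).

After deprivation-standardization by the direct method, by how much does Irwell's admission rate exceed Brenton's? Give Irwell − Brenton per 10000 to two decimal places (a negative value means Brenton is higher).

-5.89

Combined standard total = 3786600; weights = 0.4233, 0.1903, 0.1673, 0.2191.
Irwell: 0.4233×21.5 + 0.1903×20.5 + 0.1673×28.6 + 0.2191×40.8 = 26.7260 per 10000.
Brenton: 0.4233×28.2 + 0.1903×23.5 + 0.1673×34.3 + 0.2191×47.8 = 32.6204 per 10000.
Difference = 26.7260 − 32.6204 = -5.8944.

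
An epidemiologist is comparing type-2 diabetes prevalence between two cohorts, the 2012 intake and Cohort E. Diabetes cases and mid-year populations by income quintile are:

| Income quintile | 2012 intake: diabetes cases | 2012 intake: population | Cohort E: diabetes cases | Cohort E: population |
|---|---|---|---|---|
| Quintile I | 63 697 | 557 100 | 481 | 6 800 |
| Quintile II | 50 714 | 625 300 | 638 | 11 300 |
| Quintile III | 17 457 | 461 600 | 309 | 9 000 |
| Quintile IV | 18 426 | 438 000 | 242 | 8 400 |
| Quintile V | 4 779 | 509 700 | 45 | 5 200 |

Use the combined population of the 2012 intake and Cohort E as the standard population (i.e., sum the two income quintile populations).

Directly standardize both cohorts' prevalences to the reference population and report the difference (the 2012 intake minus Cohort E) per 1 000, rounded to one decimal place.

18.3

Income-specific rates per 1 000 for the 2012 intake: 114.337, 81.103, 37.818, 42.068, 9.376.
For Cohort E: 70.735, 56.460, 34.333, 28.810, 8.654.
Combined standard total = 2 632 400; weights = 0.2142, 0.2418, 0.1788, 0.1696, 0.1956.
The 2012 intake: 0.2142×114.337 + 0.2418×81.103 + 0.1788×37.818 + 0.1696×42.068 + 0.1956×9.376 = 59.8349 per 1 000.
Cohort E: 0.2142×70.735 + 0.2418×56.460 + 0.1788×34.333 + 0.1696×28.810 + 0.1956×8.654 = 41.5225 per 1 000.
Difference = 59.8349 − 41.5225 = 18.3124.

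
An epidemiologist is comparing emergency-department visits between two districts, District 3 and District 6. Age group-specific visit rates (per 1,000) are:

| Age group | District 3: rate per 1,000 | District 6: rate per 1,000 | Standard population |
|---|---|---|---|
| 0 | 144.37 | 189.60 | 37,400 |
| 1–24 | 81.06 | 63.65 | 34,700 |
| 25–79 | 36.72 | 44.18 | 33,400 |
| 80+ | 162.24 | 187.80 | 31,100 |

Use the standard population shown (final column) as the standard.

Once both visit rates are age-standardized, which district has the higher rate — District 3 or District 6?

District 6

Standard total = 136,600; weights = 0.2738, 0.2540, 0.2445, 0.2277.
District 3: 0.2738×144.37 + 0.2540×81.06 + 0.2445×36.72 + 0.2277×162.24 = 106.0346 per 1,000.
District 6: 0.2738×189.60 + 0.2540×63.65 + 0.2445×44.18 + 0.2277×187.80 = 121.6390 per 1,000.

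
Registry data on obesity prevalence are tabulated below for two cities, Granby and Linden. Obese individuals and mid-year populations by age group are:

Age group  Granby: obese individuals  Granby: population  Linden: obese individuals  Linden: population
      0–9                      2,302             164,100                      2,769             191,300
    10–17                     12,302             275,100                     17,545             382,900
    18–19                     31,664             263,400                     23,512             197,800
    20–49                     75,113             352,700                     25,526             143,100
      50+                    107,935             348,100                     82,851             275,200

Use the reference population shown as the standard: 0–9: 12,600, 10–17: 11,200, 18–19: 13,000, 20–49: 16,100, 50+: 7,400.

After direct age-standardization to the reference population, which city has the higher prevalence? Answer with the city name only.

Granby

Age-specific rates per 1,000 for Granby: 14.028, 44.718, 120.213, 212.966, 310.069.
For Linden: 14.475, 45.821, 118.868, 178.379, 301.057.
Standard total = 60,300; weights = 0.2090, 0.1857, 0.2156, 0.2670, 0.1227.
Granby: 0.2090×14.028 + 0.1857×44.718 + 0.2156×120.213 + 0.2670×212.966 + 0.1227×310.069 = 132.0667 per 1,000.
Linden: 0.2090×14.475 + 0.1857×45.821 + 0.2156×118.868 + 0.2670×178.379 + 0.1227×301.057 = 121.7343 per 1,000.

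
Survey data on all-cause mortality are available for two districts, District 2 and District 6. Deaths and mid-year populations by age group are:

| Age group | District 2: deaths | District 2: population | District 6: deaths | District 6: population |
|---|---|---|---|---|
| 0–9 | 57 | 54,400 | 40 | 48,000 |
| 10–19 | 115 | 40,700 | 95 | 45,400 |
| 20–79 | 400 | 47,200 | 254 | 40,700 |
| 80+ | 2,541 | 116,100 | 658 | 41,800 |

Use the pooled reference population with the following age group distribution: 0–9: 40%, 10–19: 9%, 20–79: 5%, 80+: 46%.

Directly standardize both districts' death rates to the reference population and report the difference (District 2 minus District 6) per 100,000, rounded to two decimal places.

309.00

Age-specific rates per 100,000 for District 2: 104.78, 282.56, 847.46, 2188.63.
For District 6: 83.33, 209.25, 624.08, 1574.16.
Standard weights: 0.40, 0.09, 0.05, 0.46.
District 2: 0.4000×104.78 + 0.0900×282.56 + 0.0500×847.46 + 0.4600×2188.63 = 1116.4846 per 100,000.
District 6: 0.4000×83.33 + 0.0900×209.25 + 0.0500×624.08 + 0.4600×1574.16 = 807.4847 per 100,000.
Difference = 1116.4846 − 807.4847 = 309.0000.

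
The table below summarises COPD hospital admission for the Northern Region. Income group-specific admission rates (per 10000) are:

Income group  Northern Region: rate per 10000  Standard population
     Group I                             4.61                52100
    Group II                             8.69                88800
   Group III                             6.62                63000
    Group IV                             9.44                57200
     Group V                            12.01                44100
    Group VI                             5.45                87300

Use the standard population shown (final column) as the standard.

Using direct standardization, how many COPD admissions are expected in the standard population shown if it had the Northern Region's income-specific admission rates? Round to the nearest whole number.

297

Expected COPD admissions = Σ (standard pop × income-specific rate ÷ 10000)
= 52100×4.61/10000 + 88800×8.69/10000 + 63000×6.62/10000 + 57200×9.44/10000 + 44100×12.01/10000 + 87300×5.45/10000
= 24.02 + 77.17 + 41.71 + 54.00 + 52.96 + 47.58 = 297.43.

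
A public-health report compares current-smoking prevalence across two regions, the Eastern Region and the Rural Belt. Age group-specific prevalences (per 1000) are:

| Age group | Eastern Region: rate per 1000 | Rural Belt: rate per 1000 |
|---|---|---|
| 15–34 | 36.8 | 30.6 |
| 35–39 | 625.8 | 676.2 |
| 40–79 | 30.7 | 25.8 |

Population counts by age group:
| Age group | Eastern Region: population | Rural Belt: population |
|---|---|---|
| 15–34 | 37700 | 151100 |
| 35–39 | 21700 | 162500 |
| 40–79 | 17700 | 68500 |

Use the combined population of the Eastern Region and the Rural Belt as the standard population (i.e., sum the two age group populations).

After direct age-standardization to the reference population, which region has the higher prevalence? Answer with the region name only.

Rural Belt

Combined standard total = 459200; weights = 0.4111, 0.4011, 0.1877.
The Eastern Region: 0.4111×36.8 + 0.4011×625.8 + 0.1877×30.7 = 271.9219 per 1000.
The Rural Belt: 0.4111×30.6 + 0.4011×676.2 + 0.1877×25.8 = 288.6700 per 1000.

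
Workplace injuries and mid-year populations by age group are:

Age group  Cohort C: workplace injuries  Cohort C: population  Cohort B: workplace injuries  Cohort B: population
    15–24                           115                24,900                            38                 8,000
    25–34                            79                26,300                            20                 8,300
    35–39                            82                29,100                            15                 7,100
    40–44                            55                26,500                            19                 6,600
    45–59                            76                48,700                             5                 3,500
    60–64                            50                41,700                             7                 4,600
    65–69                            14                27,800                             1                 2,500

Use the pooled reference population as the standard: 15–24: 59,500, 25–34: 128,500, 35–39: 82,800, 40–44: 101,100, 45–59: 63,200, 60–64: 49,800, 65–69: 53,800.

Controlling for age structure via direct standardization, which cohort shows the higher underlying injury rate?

Cohort C

Age-specific rates per 10,000 for Cohort C: 46.18, 30.04, 28.18, 20.75, 15.61, 11.99, 5.04.
For Cohort B: 47.50, 24.10, 21.13, 28.79, 14.29, 15.22, 4.00.
Standard total = 538,700; weights = 0.1105, 0.2385, 0.1537, 0.1877, 0.1173, 0.0924, 0.0999.
Cohort C: 0.1105×46.18 + 0.2385×30.04 + 0.1537×28.18 + 0.1877×20.75 + 0.1173×15.61 + 0.0924×11.99 + 0.0999×5.04 = 23.9349 per 10,000.
Cohort B: 0.1105×47.50 + 0.2385×24.10 + 0.1537×21.13 + 0.1877×28.79 + 0.1173×14.29 + 0.0924×15.22 + 0.0999×4.00 = 23.1265 per 10,000.
The crude rates (20.93 vs 25.86) would put Cohort B higher, but that reflects its age composition; once standardized to a common age structure, Cohort C has the higher underlying rate.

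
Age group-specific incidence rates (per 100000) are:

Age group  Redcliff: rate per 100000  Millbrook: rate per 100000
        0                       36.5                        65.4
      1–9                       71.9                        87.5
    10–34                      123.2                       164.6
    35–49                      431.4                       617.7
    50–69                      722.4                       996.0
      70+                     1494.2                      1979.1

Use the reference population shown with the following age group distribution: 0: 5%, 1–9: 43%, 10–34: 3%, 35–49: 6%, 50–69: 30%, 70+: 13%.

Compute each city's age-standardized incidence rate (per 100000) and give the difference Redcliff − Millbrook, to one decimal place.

Standard weights: 0.05, 0.43, 0.03, 0.06, 0.30, 0.13.
Redcliff: 0.0500×36.5 + 0.4300×71.9 + 0.0300×123.2 + 0.0600×431.4 + 0.3000×722.4 + 0.1300×1494.2 = 473.2880 per 100000.
Millbrook: 0.0500×65.4 + 0.4300×87.5 + 0.0300×164.6 + 0.0600×617.7 + 0.3000×996.0 + 0.1300×1979.1 = 638.9780 per 100000.
Difference = 473.2880 − 638.9780 = -165.6900.

-165.7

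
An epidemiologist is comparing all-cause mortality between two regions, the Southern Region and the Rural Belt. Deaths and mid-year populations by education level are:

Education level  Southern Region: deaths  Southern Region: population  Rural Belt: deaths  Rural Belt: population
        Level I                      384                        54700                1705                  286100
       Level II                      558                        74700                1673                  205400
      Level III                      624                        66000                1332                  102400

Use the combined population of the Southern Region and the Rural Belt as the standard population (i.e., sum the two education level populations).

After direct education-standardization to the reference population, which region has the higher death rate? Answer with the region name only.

Rural Belt

Education-specific rates per 100000 for the Southern Region: 702.01, 746.99, 945.45.
For the Rural Belt: 595.95, 814.51, 1300.78.
Combined standard total = 789300; weights = 0.4318, 0.3549, 0.2134.
The Southern Region: 0.4318×702.01 + 0.3549×746.99 + 0.2134×945.45 = 769.9116 per 100000.
The Rural Belt: 0.4318×595.95 + 0.3549×814.51 + 0.2134×1300.78 = 823.8864 per 100000.
The crude rates (801.43 vs 793.06) would put the Southern Region higher, but that reflects its education composition; once standardized to a common education structure, the Rural Belt has the higher underlying rate.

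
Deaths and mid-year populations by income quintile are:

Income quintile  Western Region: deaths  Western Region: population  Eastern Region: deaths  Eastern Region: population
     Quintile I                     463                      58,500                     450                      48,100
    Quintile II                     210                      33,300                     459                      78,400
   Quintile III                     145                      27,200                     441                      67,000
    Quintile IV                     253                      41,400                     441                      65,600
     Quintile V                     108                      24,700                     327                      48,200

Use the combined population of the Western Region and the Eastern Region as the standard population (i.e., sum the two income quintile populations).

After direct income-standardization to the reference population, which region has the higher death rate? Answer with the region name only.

Eastern Region

Income-specific rates per 100,000 for the Western Region: 791.45, 630.63, 533.09, 611.11, 437.25.
For the Eastern Region: 935.55, 585.46, 658.21, 672.26, 678.42.
Combined standard total = 492,400; weights = 0.2165, 0.2268, 0.1913, 0.2173, 0.1481.
The Western Region: 0.2165×791.45 + 0.2268×630.63 + 0.1913×533.09 + 0.2173×611.11 + 0.1481×437.25 = 613.9144 per 100,000.
The Eastern Region: 0.2165×935.55 + 0.2268×585.46 + 0.1913×658.21 + 0.2173×672.26 + 0.1481×678.42 = 707.7930 per 100,000.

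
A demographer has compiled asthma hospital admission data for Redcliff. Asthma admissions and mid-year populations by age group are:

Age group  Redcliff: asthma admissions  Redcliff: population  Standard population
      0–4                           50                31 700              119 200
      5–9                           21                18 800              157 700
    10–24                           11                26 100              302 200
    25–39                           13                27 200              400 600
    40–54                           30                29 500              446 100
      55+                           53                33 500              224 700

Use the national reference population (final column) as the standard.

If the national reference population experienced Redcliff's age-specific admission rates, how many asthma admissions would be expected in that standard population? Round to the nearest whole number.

1492

Age-specific rates per 10 000 for Redcliff: 15.77, 11.17, 4.21, 4.78, 10.17, 15.82.
Expected asthma admissions = Σ (standard pop × age-specific rate ÷ 10 000)
= 119 200×15.77/10 000 + 157 700×11.17/10 000 + 302 200×4.21/10 000 + 400 600×4.78/10 000 + 446 100×10.17/10 000 + 224 700×15.82/10 000
= 188.01 + 176.15 + 127.36 + 191.46 + 453.66 + 355.50 = 1492.15.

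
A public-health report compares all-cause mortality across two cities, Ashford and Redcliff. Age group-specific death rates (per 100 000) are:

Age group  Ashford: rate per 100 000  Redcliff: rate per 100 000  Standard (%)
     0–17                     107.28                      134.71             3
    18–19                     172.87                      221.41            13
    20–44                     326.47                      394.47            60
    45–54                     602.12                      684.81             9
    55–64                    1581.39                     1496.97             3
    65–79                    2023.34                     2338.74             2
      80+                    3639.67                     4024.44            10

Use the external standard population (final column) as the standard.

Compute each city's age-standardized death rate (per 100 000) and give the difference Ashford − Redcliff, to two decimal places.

-97.63

Standard weights: 0.03, 0.13, 0.60, 0.09, 0.03, 0.02, 0.10.
Ashford: 0.0300×107.28 + 0.1300×172.87 + 0.6000×326.47 + 0.0900×602.12 + 0.0300×1581.39 + 0.0200×2023.34 + 0.1000×3639.67 = 727.6398 per 100 000.
Redcliff: 0.0300×134.71 + 0.1300×221.41 + 0.6000×394.47 + 0.0900×684.81 + 0.0300×1496.97 + 0.0200×2338.74 + 0.1000×4024.44 = 825.2674 per 100 000.
Difference = 727.6398 − 825.2674 = -97.6276.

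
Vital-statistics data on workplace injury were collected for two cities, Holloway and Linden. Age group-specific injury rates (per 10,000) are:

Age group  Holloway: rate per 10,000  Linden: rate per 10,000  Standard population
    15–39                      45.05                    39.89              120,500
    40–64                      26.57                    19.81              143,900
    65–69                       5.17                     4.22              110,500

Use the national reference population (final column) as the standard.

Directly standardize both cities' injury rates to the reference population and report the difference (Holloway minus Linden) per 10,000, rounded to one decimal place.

4.5

Standard total = 374,900; weights = 0.3214, 0.3838, 0.2947.
Holloway: 0.3214×45.05 + 0.3838×26.57 + 0.2947×5.17 = 26.2023 per 10,000.
Linden: 0.3214×39.89 + 0.3838×19.81 + 0.2947×4.22 = 21.6690 per 10,000.
Difference = 26.2023 − 21.6690 = 4.5333.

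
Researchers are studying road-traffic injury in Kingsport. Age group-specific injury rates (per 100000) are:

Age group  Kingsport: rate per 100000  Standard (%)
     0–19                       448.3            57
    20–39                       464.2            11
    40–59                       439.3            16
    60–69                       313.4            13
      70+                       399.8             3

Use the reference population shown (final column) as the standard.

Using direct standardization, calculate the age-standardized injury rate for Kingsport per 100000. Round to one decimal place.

Standard weights: 0.57, 0.11, 0.16, 0.13, 0.03.
Standardized rate: 0.5700×448.3 + 0.1100×464.2 + 0.1600×439.3 + 0.1300×313.4 + 0.0300×399.8 = 429.6170 per 100000.

429.6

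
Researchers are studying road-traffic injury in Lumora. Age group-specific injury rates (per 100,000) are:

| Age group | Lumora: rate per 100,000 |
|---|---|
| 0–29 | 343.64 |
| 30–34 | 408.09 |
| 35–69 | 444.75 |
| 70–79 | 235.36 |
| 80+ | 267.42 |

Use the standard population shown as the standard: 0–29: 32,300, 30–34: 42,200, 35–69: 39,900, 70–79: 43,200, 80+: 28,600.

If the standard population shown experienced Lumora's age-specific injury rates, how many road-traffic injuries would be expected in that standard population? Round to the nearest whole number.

639

Expected road-traffic injuries = Σ (standard pop × age-specific rate ÷ 100,000)
= 32,300×343.64/100,000 + 42,200×408.09/100,000 + 39,900×444.75/100,000 + 43,200×235.36/100,000 + 28,600×267.42/100,000
= 111.00 + 172.21 + 177.46 + 101.68 + 76.48 = 638.82.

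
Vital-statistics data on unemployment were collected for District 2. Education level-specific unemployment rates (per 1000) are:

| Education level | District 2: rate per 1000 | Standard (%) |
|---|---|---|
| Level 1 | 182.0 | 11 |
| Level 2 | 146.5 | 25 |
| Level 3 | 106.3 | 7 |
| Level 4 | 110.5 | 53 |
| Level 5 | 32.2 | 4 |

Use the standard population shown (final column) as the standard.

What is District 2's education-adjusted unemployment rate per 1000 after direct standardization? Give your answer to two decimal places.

123.94

Standard weights: 0.11, 0.25, 0.07, 0.53, 0.04.
Standardized rate: 0.1100×182.0 + 0.2500×146.5 + 0.0700×106.3 + 0.5300×110.5 + 0.0400×32.2 = 123.9390 per 1000.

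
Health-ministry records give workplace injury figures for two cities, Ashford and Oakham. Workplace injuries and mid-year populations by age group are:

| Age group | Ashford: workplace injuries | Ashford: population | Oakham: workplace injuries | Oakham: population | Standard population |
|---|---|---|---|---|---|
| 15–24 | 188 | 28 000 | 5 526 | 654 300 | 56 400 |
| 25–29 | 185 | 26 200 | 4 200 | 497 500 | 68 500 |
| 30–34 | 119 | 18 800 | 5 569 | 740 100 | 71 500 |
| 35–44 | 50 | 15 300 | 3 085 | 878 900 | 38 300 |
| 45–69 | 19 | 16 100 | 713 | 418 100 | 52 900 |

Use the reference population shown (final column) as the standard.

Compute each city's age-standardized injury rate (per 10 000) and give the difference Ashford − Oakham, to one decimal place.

Age-specific rates per 10 000 for Ashford: 67.14, 70.61, 63.30, 32.68, 11.80.
For Oakham: 84.46, 84.42, 75.25, 35.10, 17.05.
Standard total = 287 600; weights = 0.1961, 0.2382, 0.2486, 0.1332, 0.1839.
Ashford: 0.1961×67.14 + 0.2382×70.61 + 0.2486×63.30 + 0.1332×32.68 + 0.1839×11.80 = 52.2441 per 10 000.
Oakham: 0.1961×84.46 + 0.2382×84.42 + 0.2486×75.25 + 0.1332×35.10 + 0.1839×17.05 = 63.1880 per 10 000.
Difference = 52.2441 − 63.1880 = -10.9439.

-10.9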